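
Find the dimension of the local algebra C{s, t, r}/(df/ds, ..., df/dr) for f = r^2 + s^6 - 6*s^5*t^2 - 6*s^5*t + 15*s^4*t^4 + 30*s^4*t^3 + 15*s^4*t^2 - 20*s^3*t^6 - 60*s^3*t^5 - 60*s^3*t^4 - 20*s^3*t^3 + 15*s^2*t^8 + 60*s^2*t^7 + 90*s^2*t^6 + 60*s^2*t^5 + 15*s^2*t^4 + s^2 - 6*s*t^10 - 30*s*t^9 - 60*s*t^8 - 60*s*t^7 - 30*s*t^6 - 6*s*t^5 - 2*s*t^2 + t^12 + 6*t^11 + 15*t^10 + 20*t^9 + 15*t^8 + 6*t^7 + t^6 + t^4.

5

The Hessian of f at 0 is [[2, 0, 0], [0, 0, 0], [0, 0, 2]] with rank 2, so corank 1. A Groebner basis of the Jacobian ideal J(f) in C{s,t,r} is {s^3, s^2*t, -s + t^2, r}; counting standard monomials gives mu = 5. Corank 1: A-series; mu = 5 gives A_5.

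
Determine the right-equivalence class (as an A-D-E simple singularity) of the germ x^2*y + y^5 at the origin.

D_{6}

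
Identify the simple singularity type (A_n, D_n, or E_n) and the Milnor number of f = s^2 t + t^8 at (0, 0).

The Hessian of f at 0 has rank 0. Corank 2; j^3 = s^2*t has shape L^2 M (L != M), so D-series; mu = 9 gives D_9.

Type D9, Milnor number mu = 9.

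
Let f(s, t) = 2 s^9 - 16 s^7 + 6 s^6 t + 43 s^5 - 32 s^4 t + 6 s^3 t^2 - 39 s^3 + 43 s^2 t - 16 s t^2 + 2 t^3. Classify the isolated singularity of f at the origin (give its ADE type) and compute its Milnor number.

Type D_{4}, Milnor number mu = 4.

The Hessian of f at 0 has rank 0. Corank 2; j^3 = -(3*s - t)*(13*s^2 - 10*s*t + 2*t^2) splits into three distinct lines over C (the quadratic factor has nonzero discriminant), so D_4.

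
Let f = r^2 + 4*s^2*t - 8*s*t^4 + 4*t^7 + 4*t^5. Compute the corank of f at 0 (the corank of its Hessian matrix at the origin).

2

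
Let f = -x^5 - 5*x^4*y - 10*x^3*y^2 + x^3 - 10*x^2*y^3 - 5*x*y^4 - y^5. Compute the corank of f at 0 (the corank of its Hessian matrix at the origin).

2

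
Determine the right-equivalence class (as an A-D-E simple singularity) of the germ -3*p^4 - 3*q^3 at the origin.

E_{6}

The Hessian of f at 0 is [[0, 0], [0, 0]] with rank 0, so corank 2. A Groebner basis of the Jacobian ideal J(f) in C{p,q} is {p^3, q^2}; counting standard monomials gives mu = 6. Corank 2; j^3 = -3*q^3 is a perfect cube, so E-series; the 4-jet and mu = 6 give E_6.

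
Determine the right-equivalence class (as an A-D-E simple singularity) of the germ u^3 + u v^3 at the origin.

The Hessian of f at 0 is [[0, 0], [0, 0]] with rank 0, so corank 2. A Groebner basis of the Jacobian ideal J(f) in C{u,v} is {u^3, u*v^2, 3*u^2 + v^3}; counting standard monomials gives mu = 7. Corank 2; j^3 = u^3 is a perfect cube, so E-series; the 4-jet and mu = 7 give E_7.

E7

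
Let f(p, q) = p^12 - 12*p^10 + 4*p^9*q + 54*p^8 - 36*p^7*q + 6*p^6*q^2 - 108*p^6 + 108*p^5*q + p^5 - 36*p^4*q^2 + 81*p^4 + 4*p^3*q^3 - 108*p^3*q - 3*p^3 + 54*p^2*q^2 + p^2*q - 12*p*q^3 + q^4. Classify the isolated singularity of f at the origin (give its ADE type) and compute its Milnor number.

Type D_{5}, Milnor number mu = 5.

The Hessian of f at 0 is [[0, 0], [0, 0]] with rank 0, so corank 2. A Groebner basis of the Jacobian ideal J(f) in C{p,q} is {p*q^2, p*q/12 + q^3, p^2 - p*q/3}; counting standard monomials gives mu = 5. Corank 2; j^3 = -p^2*(3*p - q) has shape L^2 M (L != M), so D-series; mu = 5 gives D_5.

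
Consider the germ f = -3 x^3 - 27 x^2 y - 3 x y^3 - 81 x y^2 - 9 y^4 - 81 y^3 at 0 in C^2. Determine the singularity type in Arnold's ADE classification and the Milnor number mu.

Type E7, Milnor number mu = 7.

The Hessian of f at 0 has rank 0. Corank 2; j^3 = -3*(x + 3*y)^3 is a perfect cube, so E-series; the 4-jet and mu = 7 give E_7.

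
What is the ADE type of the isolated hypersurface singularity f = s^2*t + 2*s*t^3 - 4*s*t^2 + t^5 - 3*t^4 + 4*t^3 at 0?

D5

The Hessian of f at 0 is [[0, 0], [0, 0]] with rank 0, so corank 2. A Groebner basis of the Jacobian ideal J(f) in C{s,t} is {s*t^2 + 2*s*t - 4*t^2, s*t + t^3 - 2*t^2, s^2 - 8*s*t + 12*t^2}; counting standard monomials gives mu = 5. Corank 2; j^3 = t*(s - 2*t)^2 has shape L^2 M (L != M), so D-series; mu = 5 gives D_5.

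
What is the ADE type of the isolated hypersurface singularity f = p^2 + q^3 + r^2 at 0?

The Hessian of f at 0 is [[2, 0, 0], [0, 0, 0], [0, 0, 2]] with rank 2, so corank 1. A Groebner basis of the Jacobian ideal J(f) in C{p,q,r} is {q^2, p, r}; counting standard monomials gives mu = 2. Corank 1: A-series; mu = 2 gives A_2.

A_{2}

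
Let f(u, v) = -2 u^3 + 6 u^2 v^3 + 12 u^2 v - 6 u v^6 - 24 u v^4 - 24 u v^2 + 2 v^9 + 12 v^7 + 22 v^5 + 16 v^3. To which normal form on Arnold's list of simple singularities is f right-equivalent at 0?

The Hessian of f at 0 has rank 0. Corank 2; j^3 = -2*(u - 2*v)^3 is a perfect cube, so E-series; the 5-jet and mu = 8 give E_8.

E_{8}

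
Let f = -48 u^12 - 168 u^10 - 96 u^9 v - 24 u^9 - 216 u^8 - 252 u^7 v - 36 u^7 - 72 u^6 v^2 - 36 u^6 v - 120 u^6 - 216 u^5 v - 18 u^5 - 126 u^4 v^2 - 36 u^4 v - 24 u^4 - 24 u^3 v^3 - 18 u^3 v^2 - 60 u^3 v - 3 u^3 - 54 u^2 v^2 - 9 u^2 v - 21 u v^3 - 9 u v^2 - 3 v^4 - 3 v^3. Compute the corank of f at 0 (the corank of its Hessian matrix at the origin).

Hessian at 0 has rank 0.

2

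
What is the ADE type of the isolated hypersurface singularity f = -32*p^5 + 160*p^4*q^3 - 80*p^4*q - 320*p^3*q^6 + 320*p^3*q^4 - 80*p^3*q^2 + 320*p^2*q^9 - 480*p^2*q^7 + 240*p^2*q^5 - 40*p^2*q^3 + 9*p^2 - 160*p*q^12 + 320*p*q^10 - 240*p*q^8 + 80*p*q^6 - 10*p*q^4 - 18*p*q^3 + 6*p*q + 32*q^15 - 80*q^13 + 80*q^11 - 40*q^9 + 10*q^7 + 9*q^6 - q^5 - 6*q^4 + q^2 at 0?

A_4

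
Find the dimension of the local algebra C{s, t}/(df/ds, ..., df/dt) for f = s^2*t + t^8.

9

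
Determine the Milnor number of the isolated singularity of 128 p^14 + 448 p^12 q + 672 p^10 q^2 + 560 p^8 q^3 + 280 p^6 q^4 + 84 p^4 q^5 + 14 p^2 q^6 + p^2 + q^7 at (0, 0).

The Hessian of f at 0 has rank 1. Corank 1: A-series; mu = 6 gives A_6.

6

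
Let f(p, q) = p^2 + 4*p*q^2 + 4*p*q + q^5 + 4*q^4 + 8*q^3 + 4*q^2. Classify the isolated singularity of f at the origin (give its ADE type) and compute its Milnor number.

The Hessian of f at 0 has rank 1. Corank 1: A-series; mu = 4 gives A_4.

Type A_4, Milnor number mu = 4.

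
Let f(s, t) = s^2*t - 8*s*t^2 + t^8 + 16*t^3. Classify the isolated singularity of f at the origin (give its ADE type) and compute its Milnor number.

Type D_{9}, Milnor number mu = 9.

The Hessian of f at 0 is [[0, 0], [0, 0]] with rank 0, so corank 2. A Groebner basis of the Jacobian ideal J(f) in C{s,t} is {s^2/8 + t^7 - 2*t^2, s^3 - 64*t^3, s*t - 4*t^2}; counting standard monomials gives mu = 9. Corank 2; j^3 = t*(s - 4*t)^2 has shape L^2 M (L != M), so D-series; mu = 9 gives D_9.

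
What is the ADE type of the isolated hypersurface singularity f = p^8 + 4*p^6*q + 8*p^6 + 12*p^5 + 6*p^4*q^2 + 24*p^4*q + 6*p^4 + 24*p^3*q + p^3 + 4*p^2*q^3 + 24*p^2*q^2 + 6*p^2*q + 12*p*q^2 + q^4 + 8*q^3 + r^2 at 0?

E_6

The Hessian of f at 0 has rank 1. Corank 2; j^3 = (p + 2*q)^3 is a perfect cube, so E-series; the 4-jet and mu = 6 give E_6.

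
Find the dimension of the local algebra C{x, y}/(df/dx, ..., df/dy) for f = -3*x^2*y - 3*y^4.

5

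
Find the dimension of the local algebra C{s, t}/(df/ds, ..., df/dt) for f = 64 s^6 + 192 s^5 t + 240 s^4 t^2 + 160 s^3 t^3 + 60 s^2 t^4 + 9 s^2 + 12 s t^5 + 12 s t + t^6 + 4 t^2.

The Hessian of f at 0 has rank 1. Corank 1: A-series; mu = 5 gives A_5.

5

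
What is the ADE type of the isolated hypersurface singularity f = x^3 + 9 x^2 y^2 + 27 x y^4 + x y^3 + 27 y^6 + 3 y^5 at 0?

E_7

The Hessian of f at 0 has rank 0. Corank 2; j^3 = x^3 is a perfect cube, so E-series; the 4-jet and mu = 7 give E_7.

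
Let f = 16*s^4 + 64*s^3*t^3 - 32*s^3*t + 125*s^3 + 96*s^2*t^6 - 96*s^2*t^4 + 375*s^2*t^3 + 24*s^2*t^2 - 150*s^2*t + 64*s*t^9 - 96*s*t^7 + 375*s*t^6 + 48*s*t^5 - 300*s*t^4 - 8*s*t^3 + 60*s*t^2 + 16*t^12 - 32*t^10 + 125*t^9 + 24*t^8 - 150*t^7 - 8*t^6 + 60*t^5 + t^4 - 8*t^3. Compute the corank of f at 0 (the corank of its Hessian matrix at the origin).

Hessian at 0 has rank 0.

2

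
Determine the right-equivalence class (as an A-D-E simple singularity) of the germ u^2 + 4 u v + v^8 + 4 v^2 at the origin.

The Hessian of f at 0 has rank 1. Corank 1: A-series; mu = 7 gives A_7.

A7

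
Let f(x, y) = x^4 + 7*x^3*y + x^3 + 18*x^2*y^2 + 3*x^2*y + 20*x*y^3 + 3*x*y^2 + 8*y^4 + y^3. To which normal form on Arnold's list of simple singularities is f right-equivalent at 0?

E7

The Hessian of f at 0 is [[0, 0], [0, 0]] with rank 0, so corank 2. A Groebner basis of the Jacobian ideal J(f) in C{x,y} is {3*x^2 + 6*x*y + y^4 + y^3 + 3*y^2, x^3 + 9*x^2 + 18*x*y + 4*y^3 + 9*y^2, x^2*y - 5*x^2 - 10*x*y - 8*y^3/3 - 5*y^2, 2*x^2 + x*y^2 + 4*x*y + 5*y^3/3 + 2*y^2}; counting standard monomials gives mu = 7. Corank 2; j^3 = (x + y)^3 is a perfect cube, so E-series; the 4-jet and mu = 7 give E_7.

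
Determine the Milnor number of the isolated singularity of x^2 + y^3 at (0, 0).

The Hessian of f at 0 has rank 1. Corank 1: A-series; mu = 2 gives A_2.

2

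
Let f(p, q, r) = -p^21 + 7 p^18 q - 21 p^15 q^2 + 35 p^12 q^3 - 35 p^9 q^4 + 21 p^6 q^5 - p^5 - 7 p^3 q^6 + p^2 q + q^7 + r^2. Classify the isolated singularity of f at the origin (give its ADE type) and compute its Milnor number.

Type D_8, Milnor number mu = 8.

The Hessian of f at 0 is [[0, 0, 0], [0, 0, 0], [0, 0, 2]] with rank 1, so corank 2. A Groebner basis of the Jacobian ideal J(f) in C{p,q,r} is {p^2/7 + q^6, p^3, p*q, r}; counting standard monomials gives mu = 8. Corank 2; j^3 = p^2*q has shape L^2 M (L != M), so D-series; mu = 8 gives D_8.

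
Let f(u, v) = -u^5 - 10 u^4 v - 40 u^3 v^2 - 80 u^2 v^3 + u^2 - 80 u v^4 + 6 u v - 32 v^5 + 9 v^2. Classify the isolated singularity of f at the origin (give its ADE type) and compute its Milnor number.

Type A4, Milnor number mu = 4.

The Hessian of f at 0 is [[2, 6], [6, 18]] with rank 1, so corank 1. A Groebner basis of the Jacobian ideal J(f) in C{u,v} is {v^4, u + 3*v}; counting standard monomials gives mu = 4. Corank 1: A-series; mu = 4 gives A_4.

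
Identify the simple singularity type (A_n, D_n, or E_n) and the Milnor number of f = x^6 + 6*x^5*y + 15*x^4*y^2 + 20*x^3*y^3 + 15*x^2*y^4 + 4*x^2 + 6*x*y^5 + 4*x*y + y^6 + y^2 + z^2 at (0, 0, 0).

Type A5, Milnor number mu = 5.

The Hessian of f at 0 is [[8, 4, 0], [4, 2, 0], [0, 0, 2]] with rank 2, so corank 1. A Groebner basis of the Jacobian ideal J(f) in C{x,y,z} is {y^5, x + y/2, z}; counting standard monomials gives mu = 5. Corank 1: A-series; mu = 5 gives A_5.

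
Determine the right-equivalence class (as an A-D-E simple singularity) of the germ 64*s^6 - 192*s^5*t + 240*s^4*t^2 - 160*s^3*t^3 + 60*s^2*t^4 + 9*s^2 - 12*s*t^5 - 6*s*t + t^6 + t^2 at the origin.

The Hessian of f at 0 has rank 1. Corank 1: A-series; mu = 5 gives A_5.

A5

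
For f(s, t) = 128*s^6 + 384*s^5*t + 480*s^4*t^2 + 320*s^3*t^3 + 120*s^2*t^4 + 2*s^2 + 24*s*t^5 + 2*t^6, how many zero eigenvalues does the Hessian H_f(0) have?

The Hessian at 0 is [[4, 0], [0, 0]] of rank 1; hence corank 1.

1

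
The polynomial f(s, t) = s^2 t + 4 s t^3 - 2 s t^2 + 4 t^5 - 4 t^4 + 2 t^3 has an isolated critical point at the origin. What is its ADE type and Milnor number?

The Hessian of f at 0 has rank 0. Corank 2; j^3 = t*(s^2 - 2*s*t + 2*t^2) splits into three distinct lines over C (the quadratic factor has nonzero discriminant), so D_4.

Type D_4, Milnor number mu = 4.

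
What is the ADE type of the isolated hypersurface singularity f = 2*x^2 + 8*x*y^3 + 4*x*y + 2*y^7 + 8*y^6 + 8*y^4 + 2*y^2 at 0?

The Hessian of f at 0 has rank 1. Corank 1: A-series; mu = 6 gives A_6.

A6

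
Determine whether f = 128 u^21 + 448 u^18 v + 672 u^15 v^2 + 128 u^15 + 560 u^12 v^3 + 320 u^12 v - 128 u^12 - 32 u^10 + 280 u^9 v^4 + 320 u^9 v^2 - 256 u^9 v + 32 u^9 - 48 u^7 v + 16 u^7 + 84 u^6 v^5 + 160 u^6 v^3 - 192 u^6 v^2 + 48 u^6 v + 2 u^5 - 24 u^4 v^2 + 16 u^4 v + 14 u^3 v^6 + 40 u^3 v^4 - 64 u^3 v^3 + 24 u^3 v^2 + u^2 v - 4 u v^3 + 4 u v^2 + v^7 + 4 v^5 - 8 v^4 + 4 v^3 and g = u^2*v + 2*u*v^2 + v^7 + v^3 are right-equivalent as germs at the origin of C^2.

The Hessian of f at 0 is [[0, 0], [0, 0]] with rank 0, so corank 2. A Groebner basis of the Jacobian ideal J(f) in C{u,v} is {1294*u^2/17261 + u*v^3 - 1272*u*v^2/17261 + 98761*u*v/276176 - 36297*v^3/138088 + 57353*v^2/138088, -1024*u^2/17261 + 3107*u*v^2/34522 - 9209*u*v/34522 + v^4 + 4124*v^3/17261 - 5113*v^2/17261, u^3 + 16944*u^2/17261 - 256976*u*v^2/17261 + 275093*u*v/69044 - 755717*v^3/34522 + 139541*v^2/34522, u^2*v - 2852*u^2/17261 + 77450*u*v^2/17261 - 92615*u*v/138088 + 344775*v^3/69044 - 46983*v^2/69044}; counting standard monomials gives mu = 8. Corank 2; j^3 = v*(u + 2*v)^2 has shape L^2 M (L != M), so D-series; mu = 8 gives D_8. The Hessian of g at 0 is [[0, 0], [0, 0]] with rank 0, so corank 2. A Groebner basis of the Jacobian ideal J(g) in C{u,v} is {u^2/7 + v^6 - v^2/7, u^3 + v^3, u*v + v^2}; counting standard monomials gives mu = 8. Corank 2; j^3 = v*(u + v)^2 has shape L^2 M (L != M), so D-series; mu = 8 gives D_8. Both have type D_8, hence right-equivalent.

Yes.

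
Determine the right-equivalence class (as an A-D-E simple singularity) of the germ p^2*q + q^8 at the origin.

The Hessian of f at 0 has rank 0. Corank 2; j^3 = p^2*q has shape L^2 M (L != M), so D-series; mu = 9 gives D_9.

D_9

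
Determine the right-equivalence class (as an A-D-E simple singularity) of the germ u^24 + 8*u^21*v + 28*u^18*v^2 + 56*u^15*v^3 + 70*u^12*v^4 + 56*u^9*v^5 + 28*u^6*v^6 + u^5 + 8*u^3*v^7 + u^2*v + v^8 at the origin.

The Hessian of f at 0 is [[0, 0], [0, 0]] with rank 0, so corank 2. A Groebner basis of the Jacobian ideal J(f) in C{u,v} is {u^2/8 + v^7, u^3, u*v}; counting standard monomials gives mu = 9. Corank 2; j^3 = u^2*v has shape L^2 M (L != M), so D-series; mu = 9 gives D_9.

D_{9}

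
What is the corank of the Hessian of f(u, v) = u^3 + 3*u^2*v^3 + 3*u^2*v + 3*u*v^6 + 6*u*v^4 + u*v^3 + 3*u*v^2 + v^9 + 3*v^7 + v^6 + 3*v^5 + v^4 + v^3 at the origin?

2

Hessian at 0 has rank 0.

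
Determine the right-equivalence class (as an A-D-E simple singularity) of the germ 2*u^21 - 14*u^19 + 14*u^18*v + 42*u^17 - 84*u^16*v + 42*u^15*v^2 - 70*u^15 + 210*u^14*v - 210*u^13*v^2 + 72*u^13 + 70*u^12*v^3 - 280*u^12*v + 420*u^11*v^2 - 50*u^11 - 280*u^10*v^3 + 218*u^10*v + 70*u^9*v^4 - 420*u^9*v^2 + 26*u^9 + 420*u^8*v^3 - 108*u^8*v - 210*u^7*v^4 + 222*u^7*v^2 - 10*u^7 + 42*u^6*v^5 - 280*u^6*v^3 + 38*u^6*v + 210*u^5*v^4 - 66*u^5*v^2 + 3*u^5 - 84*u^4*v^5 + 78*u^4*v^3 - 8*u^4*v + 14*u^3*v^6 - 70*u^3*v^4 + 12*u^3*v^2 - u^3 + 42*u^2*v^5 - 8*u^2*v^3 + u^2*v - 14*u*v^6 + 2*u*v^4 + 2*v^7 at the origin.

D_{8}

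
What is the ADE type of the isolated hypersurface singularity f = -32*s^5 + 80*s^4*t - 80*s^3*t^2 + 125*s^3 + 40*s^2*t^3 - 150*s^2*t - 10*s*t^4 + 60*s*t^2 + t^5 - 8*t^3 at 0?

The Hessian of f at 0 has rank 0. Corank 2; j^3 = (5*s - 2*t)^3 is a perfect cube, so E-series; the 5-jet and mu = 8 give E_8.

E8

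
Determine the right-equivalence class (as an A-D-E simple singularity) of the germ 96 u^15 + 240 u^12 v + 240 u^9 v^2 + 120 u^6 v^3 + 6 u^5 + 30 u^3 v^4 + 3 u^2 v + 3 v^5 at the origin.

D_{6}

The Hessian of f at 0 has rank 0. Corank 2; j^3 = 3*u^2*v has shape L^2 M (L != M), so D-series; mu = 6 gives D_6.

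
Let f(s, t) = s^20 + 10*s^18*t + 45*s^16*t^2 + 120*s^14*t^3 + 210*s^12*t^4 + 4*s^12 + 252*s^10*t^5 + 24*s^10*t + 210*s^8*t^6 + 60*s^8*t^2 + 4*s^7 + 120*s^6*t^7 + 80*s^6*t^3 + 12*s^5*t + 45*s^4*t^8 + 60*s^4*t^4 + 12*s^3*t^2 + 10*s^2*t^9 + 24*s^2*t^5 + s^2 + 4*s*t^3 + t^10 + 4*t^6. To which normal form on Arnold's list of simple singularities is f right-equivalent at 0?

The Hessian of f at 0 has rank 1. Corank 1: A-series; mu = 9 gives A_9.

A_{9}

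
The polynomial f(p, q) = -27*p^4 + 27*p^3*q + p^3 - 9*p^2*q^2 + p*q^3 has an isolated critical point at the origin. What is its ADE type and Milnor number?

The Hessian of f at 0 has rank 0. Corank 2; j^3 = p^3 is a perfect cube, so E-series; the 4-jet and mu = 7 give E_7.

Type E_{7}, Milnor number mu = 7.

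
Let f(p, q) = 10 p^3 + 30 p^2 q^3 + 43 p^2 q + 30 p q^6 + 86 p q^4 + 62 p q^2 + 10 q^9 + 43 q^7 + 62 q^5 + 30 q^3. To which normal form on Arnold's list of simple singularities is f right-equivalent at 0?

D_4

The Hessian of f at 0 has rank 0. Corank 2; j^3 = (2*p + 3*q)*(5*p^2 + 14*p*q + 10*q^2) splits into three distinct lines over C (the quadratic factor has nonzero discriminant), so D_4.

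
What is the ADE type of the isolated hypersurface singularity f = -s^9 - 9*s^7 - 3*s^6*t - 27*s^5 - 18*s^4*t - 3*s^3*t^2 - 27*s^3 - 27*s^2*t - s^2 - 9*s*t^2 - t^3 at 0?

A_2

The Hessian of f at 0 has rank 1. Corank 1: A-series; mu = 2 gives A_2.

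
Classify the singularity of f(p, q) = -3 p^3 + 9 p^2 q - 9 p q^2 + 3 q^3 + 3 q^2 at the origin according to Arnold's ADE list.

A_{2}

The Hessian of f at 0 has rank 1. Corank 1: A-series; mu = 2 gives A_2.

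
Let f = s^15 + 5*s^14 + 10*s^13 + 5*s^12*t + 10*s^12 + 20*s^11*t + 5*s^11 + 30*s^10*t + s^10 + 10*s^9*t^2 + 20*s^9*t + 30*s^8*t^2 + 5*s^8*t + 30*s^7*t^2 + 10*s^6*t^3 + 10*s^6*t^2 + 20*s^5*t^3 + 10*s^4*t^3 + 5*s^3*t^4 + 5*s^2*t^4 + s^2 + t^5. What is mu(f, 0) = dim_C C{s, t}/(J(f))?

4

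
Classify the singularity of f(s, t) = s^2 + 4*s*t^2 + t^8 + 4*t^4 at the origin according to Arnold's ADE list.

The Hessian of f at 0 is [[2, 0], [0, 0]] with rank 1, so corank 1. A Groebner basis of the Jacobian ideal J(f) in C{s,t} is {s^4, s^3*t, s/2 + t^2}; counting standard monomials gives mu = 7. Corank 1: A-series; mu = 7 gives A_7.

A_7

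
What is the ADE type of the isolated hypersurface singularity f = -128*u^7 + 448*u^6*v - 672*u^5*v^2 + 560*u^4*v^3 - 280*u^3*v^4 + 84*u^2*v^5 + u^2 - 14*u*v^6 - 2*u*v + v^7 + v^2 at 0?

The Hessian of f at 0 has rank 1. Corank 1: A-series; mu = 6 gives A_6.

A_6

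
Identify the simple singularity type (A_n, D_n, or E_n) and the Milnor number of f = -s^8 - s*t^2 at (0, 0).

Type D_9, Milnor number mu = 9.

The Hessian of f at 0 is [[0, 0], [0, 0]] with rank 0, so corank 2. A Groebner basis of the Jacobian ideal J(f) in C{s,t} is {s^7 + t^2/8, t^3, s*t}; counting standard monomials gives mu = 9. Corank 2; j^3 = -s*t^2 has shape L^2 M (L != M), so D-series; mu = 9 gives D_9.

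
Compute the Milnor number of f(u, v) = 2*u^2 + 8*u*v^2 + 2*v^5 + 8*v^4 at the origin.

4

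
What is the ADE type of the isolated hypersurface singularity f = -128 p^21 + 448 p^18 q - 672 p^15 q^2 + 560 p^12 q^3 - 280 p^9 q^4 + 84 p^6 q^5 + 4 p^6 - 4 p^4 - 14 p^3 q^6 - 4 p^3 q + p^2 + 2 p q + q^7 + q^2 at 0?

A_6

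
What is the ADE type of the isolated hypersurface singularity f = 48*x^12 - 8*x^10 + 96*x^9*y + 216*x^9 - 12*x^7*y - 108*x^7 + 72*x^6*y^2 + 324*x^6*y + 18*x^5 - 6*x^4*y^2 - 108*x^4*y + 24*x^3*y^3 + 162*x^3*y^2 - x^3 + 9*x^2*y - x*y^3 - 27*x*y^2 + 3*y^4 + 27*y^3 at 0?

E_{7}

The Hessian of f at 0 is [[0, 0], [0, 0]] with rank 0, so corank 2. A Groebner basis of the Jacobian ideal J(f) in C{x,y} is {x^3 - 9*x^2*y - 162*x^2 + 972*x*y - 1458*y^2, 9*x^2 + x*y^2 - 54*x*y + 81*y^2, 3*x^2 - 18*x*y + y^3 + 27*y^2}; counting standard monomials gives mu = 7. Corank 2; j^3 = -(x - 3*y)^3 is a perfect cube, so E-series; the 4-jet and mu = 7 give E_7.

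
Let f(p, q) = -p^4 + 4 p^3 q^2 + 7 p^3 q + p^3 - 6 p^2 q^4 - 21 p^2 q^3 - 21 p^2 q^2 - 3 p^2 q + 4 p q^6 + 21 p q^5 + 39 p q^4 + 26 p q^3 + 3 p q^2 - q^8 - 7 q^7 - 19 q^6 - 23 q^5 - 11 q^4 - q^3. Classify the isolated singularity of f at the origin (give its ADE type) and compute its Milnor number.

Type E7, Milnor number mu = 7.

The Hessian of f at 0 is [[0, 0], [0, 0]] with rank 0, so corank 2. A Groebner basis of the Jacobian ideal J(f) in C{p,q} is {3*p^2/2 - 3*p*q + q^4 + q^3/2 + 3*q^2/2, p^3 - q^3, p^2*q + p^2/2 - p*q - 5*q^3/6 + q^2/2, p^2/2 + p*q^2 - p*q - 5*q^3/6 + q^2/2}; counting standard monomials gives mu = 7. Corank 2; j^3 = (p - q)^3 is a perfect cube, so E-series; the 4-jet and mu = 7 give E_7.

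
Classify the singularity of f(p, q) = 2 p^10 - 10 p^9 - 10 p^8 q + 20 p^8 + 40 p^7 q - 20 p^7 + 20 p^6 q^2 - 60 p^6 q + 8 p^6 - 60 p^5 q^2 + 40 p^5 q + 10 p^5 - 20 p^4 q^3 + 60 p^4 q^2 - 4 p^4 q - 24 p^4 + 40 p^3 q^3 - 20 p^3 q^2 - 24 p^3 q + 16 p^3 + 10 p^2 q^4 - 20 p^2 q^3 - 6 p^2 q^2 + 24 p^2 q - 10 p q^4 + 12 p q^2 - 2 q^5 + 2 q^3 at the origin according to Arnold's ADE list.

The Hessian of f at 0 has rank 0. Corank 2; j^3 = 2*(2*p + q)^3 is a perfect cube, so E-series; the 5-jet and mu = 8 give E_8.

E_8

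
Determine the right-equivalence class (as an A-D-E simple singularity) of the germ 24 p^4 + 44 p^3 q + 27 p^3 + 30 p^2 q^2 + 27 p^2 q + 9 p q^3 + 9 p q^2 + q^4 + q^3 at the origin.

E7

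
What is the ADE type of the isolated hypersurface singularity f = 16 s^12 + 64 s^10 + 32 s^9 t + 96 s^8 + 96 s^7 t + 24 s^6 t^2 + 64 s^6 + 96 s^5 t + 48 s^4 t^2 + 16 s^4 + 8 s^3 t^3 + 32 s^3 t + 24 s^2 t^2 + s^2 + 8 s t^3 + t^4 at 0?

A3

The Hessian of f at 0 is [[2, 0], [0, 0]] with rank 1, so corank 1. A Groebner basis of the Jacobian ideal J(f) in C{s,t} is {t^3, s}; counting standard monomials gives mu = 3. Corank 1: A-series; mu = 3 gives A_3.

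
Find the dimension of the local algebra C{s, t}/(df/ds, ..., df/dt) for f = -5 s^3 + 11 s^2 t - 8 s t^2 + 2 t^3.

The Hessian of f at 0 has rank 0. Corank 2; j^3 = -(s - t)*(5*s^2 - 6*s*t + 2*t^2) splits into three distinct lines over C (the quadratic factor has nonzero discriminant), so D_4.

4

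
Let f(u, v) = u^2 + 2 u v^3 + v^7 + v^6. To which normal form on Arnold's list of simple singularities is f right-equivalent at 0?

A_{6}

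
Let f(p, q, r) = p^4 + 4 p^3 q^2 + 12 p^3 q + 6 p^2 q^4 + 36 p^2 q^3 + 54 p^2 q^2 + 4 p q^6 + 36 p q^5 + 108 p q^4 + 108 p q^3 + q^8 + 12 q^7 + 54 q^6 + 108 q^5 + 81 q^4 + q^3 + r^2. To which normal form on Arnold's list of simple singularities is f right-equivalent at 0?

E_6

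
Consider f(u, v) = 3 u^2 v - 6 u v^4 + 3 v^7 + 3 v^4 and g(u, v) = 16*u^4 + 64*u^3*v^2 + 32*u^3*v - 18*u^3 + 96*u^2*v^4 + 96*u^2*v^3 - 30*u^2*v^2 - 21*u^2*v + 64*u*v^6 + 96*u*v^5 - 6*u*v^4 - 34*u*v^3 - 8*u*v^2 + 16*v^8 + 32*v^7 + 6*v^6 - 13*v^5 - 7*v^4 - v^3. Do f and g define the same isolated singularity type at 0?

Yes.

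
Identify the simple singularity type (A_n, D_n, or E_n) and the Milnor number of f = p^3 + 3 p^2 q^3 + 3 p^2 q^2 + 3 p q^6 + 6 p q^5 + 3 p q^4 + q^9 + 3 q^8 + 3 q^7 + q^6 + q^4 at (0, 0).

Type E_6, Milnor number mu = 6.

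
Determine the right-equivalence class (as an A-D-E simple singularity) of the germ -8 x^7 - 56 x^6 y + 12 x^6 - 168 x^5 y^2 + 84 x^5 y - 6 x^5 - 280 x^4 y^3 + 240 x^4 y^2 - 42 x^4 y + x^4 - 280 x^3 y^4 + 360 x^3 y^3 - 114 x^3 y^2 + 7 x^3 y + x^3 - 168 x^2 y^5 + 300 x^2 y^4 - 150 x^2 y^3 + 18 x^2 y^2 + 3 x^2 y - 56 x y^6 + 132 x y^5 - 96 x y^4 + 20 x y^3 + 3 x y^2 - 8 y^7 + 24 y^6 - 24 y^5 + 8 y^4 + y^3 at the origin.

The Hessian of f at 0 has rank 0. Corank 2; j^3 = (x + y)^3 is a perfect cube, so E-series; the 4-jet and mu = 7 give E_7.

E7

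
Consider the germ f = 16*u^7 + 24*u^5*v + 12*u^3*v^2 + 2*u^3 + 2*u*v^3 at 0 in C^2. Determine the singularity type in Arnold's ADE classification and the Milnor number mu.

Type E7, Milnor number mu = 7.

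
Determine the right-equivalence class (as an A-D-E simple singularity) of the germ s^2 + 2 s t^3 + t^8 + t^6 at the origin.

A_7

The Hessian of f at 0 is [[2, 0], [0, 0]] with rank 1, so corank 1. A Groebner basis of the Jacobian ideal J(f) in C{s,t} is {s^3, s^2*t, s + t^3}; counting standard monomials gives mu = 7. Corank 1: A-series; mu = 7 gives A_7.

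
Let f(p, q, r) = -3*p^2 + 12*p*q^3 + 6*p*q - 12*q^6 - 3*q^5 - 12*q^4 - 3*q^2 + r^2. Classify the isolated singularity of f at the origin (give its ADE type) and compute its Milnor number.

Type A_{4}, Milnor number mu = 4.

The Hessian of f at 0 has rank 2. Corank 1: A-series; mu = 4 gives A_4.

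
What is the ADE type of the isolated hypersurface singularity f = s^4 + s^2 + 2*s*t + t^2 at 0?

A_{3}

The Hessian of f at 0 is [[2, 2], [2, 2]] with rank 1, so corank 1. A Groebner basis of the Jacobian ideal J(f) in C{s,t} is {t^3, s + t}; counting standard monomials gives mu = 3. Corank 1: A-series; mu = 3 gives A_3.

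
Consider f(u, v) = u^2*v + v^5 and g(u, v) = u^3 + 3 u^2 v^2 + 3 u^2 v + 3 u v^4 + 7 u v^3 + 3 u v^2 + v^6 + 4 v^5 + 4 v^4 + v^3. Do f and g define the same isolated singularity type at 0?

No.

The Hessian of f at 0 is [[0, 0], [0, 0]] with rank 0, so corank 2. A Groebner basis of the Jacobian ideal J(f) in C{u,v} is {u^2/5 + v^4, u^3, u*v}; counting standard monomials gives mu = 6. Corank 2; j^3 = u^2*v has shape L^2 M (L != M), so D-series; mu = 6 gives D_6. The Hessian of g at 0 is [[0, 0], [0, 0]] with rank 0, so corank 2. A Groebner basis of the Jacobian ideal J(g) in C{u,v} is {-u^2 - 2*u*v + v^4 - v^3/3 - v^2, u^3 + 2*u^2 + 4*u*v + 5*v^3/3 + 2*v^2, u^2*v - 5*u^2/3 - 10*u*v/3 - 14*v^3/9 - 5*v^2/3, u^2 + u*v^2 + 2*u*v + 4*v^3/3 + v^2}; counting standard monomials gives mu = 7. Corank 2; j^3 = (u + v)^3 is a perfect cube, so E-series; the 4-jet and mu = 7 give E_7. f is D_6 but g is E_7, hence not right-equivalent.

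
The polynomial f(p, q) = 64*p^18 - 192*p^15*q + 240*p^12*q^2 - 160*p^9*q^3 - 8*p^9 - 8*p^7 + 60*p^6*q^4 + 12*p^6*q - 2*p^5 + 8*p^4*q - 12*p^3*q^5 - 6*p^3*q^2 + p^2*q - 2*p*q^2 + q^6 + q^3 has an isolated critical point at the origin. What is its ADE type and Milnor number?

The Hessian of f at 0 has rank 0. Corank 2; j^3 = q*(p - q)^2 has shape L^2 M (L != M), so D-series; mu = 7 gives D_7.

Type D7, Milnor number mu = 7.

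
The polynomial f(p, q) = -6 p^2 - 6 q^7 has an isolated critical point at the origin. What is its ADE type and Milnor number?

Type A6, Milnor number mu = 6.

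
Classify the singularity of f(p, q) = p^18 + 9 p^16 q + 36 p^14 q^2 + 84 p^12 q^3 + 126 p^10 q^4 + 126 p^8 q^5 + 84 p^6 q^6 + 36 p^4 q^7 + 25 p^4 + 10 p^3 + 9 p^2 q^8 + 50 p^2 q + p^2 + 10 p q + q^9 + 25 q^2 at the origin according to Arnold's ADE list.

A8

The Hessian of f at 0 has rank 1. Corank 1: A-series; mu = 8 gives A_8.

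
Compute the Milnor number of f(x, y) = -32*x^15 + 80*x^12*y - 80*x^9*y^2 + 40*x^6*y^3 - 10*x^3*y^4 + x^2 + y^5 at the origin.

4

The Hessian of f at 0 has rank 1. Corank 1: A-series; mu = 4 gives A_4.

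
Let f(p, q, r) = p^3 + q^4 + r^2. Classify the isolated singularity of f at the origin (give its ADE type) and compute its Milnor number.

The Hessian of f at 0 is [[0, 0, 0], [0, 0, 0], [0, 0, 2]] with rank 1, so corank 2. A Groebner basis of the Jacobian ideal J(f) in C{p,q,r} is {q^3, p^2, r}; counting standard monomials gives mu = 6. Corank 2; j^3 = p^3 is a perfect cube, so E-series; the 4-jet and mu = 6 give E_6.

Type E_{6}, Milnor number mu = 6.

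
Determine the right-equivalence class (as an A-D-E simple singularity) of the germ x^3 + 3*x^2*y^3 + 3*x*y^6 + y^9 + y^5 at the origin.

E8

The Hessian of f at 0 is [[0, 0], [0, 0]] with rank 0, so corank 2. A Groebner basis of the Jacobian ideal J(f) in C{x,y} is {x^2/2 + x*y^3, y^4, x^3, x^2*y}; counting standard monomials gives mu = 8. Corank 2; j^3 = x^3 is a perfect cube, so E-series; the 5-jet and mu = 8 give E_8.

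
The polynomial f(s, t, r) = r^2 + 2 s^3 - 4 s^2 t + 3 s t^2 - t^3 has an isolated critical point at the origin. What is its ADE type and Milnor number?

Type D_{4}, Milnor number mu = 4.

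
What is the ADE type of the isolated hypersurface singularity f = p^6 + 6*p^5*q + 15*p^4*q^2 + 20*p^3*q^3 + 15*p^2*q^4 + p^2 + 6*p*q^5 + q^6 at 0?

The Hessian of f at 0 has rank 1. Corank 1: A-series; mu = 5 gives A_5.

A_{5}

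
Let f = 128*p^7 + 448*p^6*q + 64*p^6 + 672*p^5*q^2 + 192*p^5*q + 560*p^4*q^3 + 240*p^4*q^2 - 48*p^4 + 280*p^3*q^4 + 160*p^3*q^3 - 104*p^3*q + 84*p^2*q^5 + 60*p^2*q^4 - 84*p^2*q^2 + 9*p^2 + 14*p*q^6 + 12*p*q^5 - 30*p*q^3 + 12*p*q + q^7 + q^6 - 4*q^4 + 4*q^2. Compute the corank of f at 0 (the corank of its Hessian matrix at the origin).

1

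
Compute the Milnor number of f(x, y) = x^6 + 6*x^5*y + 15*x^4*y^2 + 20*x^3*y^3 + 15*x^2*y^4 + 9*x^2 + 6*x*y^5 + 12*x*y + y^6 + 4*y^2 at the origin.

The Hessian of f at 0 has rank 1. Corank 1: A-series; mu = 5 gives A_5.

5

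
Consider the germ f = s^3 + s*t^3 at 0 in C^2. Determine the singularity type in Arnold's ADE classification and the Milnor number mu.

Type E_{7}, Milnor number mu = 7.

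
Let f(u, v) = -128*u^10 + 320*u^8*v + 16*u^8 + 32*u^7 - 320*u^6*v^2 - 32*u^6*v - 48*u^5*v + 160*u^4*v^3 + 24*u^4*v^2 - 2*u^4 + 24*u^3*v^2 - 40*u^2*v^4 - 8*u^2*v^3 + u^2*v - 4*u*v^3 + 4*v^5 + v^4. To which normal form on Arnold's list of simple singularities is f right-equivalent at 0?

D5

The Hessian of f at 0 has rank 0. Corank 2; j^3 = u^2*v has shape L^2 M (L != M), so D-series; mu = 5 gives D_5.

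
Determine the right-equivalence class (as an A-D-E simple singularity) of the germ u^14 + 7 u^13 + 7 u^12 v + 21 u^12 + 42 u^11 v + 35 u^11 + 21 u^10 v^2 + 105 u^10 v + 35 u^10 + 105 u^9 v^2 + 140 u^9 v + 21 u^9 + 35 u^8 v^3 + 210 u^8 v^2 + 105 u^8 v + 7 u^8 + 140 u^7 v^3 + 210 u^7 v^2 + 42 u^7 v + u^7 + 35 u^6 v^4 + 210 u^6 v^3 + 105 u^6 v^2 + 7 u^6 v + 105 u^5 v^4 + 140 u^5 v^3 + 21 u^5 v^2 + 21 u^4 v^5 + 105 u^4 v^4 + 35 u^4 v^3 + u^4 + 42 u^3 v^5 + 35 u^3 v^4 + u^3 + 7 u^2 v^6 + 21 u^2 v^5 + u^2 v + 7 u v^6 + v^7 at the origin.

D_8

The Hessian of f at 0 has rank 0. Corank 2; j^3 = u^2*(u + v) has shape L^2 M (L != M), so D-series; mu = 8 gives D_8.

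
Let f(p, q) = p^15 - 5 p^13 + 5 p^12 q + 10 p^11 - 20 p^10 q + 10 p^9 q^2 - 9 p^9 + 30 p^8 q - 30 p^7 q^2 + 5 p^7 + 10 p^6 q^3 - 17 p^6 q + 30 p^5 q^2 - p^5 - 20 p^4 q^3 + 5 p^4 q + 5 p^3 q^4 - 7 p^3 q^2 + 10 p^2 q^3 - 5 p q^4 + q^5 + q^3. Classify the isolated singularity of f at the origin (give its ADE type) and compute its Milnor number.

Type E_8, Milnor number mu = 8.

The Hessian of f at 0 is [[0, 0], [0, 0]] with rank 0, so corank 2. A Groebner basis of the Jacobian ideal J(f) in C{p,q} is {p^4 + 2*q^2, p^3*q + q^2/2, p*q^2, q^3}; counting standard monomials gives mu = 8. Corank 2; j^3 = q^3 is a perfect cube, so E-series; the 5-jet and mu = 8 give E_8.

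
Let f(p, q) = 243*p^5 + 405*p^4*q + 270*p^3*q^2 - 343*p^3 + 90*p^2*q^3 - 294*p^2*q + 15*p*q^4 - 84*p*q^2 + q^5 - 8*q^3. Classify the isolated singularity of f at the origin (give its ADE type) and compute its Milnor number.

Type E8, Milnor number mu = 8.

The Hessian of f at 0 has rank 0. Corank 2; j^3 = -(7*p + 2*q)^3 is a perfect cube, so E-series; the 5-jet and mu = 8 give E_8.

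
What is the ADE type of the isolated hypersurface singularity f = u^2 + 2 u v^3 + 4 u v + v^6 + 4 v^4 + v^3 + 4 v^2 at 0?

The Hessian of f at 0 is [[2, 4], [4, 8]] with rank 1, so corank 1. A Groebner basis of the Jacobian ideal J(f) in C{u,v} is {v^2, u + 2*v}; counting standard monomials gives mu = 2. Corank 1: A-series; mu = 2 gives A_2.

A_2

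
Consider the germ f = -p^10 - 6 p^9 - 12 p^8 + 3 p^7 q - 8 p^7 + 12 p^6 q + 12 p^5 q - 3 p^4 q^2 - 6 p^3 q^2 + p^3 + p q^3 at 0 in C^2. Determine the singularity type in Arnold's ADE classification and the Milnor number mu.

The Hessian of f at 0 has rank 0. Corank 2; j^3 = p^3 is a perfect cube, so E-series; the 4-jet and mu = 7 give E_7.

Type E_7, Milnor number mu = 7.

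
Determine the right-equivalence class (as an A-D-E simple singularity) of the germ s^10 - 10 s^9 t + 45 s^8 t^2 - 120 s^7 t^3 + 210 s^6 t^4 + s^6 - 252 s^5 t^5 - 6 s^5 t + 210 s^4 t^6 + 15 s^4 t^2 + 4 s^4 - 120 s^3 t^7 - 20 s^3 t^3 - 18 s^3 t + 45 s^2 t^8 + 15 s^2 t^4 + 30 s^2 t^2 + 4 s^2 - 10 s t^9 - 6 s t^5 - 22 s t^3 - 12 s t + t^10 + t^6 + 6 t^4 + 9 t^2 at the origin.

The Hessian of f at 0 has rank 1. Corank 1: A-series; mu = 9 gives A_9.

A_9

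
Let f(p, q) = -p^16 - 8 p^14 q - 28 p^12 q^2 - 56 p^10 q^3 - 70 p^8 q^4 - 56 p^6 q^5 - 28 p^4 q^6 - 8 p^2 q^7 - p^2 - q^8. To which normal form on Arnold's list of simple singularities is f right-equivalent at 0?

A_7

The Hessian of f at 0 has rank 1. Corank 1: A-series; mu = 7 gives A_7.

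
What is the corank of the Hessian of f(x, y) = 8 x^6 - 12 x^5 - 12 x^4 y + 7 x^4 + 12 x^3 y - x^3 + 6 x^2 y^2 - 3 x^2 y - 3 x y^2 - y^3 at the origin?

2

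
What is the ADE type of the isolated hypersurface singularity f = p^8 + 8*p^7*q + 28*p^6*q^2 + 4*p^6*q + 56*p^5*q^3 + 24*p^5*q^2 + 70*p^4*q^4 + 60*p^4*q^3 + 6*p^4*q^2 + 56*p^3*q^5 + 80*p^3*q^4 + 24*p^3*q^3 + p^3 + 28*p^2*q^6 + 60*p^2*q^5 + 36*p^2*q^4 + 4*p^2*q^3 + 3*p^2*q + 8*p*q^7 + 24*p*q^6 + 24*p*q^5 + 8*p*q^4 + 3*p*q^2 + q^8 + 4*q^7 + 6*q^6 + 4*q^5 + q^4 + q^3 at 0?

The Hessian of f at 0 has rank 0. Corank 2; j^3 = (p + q)^3 is a perfect cube, so E-series; the 4-jet and mu = 6 give E_6.

E6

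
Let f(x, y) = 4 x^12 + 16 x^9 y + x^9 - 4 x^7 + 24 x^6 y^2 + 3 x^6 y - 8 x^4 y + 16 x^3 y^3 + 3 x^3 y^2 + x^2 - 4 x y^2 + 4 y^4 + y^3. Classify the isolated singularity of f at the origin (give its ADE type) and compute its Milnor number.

The Hessian of f at 0 has rank 1. Corank 1: A-series; mu = 2 gives A_2.

Type A_2, Milnor number mu = 2.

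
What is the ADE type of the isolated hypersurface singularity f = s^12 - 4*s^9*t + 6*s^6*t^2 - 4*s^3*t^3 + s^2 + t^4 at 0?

A3

The Hessian of f at 0 has rank 1. Corank 1: A-series; mu = 3 gives A_3.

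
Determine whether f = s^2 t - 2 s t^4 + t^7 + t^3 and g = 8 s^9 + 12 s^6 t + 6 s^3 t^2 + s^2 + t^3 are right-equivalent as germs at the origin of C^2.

No.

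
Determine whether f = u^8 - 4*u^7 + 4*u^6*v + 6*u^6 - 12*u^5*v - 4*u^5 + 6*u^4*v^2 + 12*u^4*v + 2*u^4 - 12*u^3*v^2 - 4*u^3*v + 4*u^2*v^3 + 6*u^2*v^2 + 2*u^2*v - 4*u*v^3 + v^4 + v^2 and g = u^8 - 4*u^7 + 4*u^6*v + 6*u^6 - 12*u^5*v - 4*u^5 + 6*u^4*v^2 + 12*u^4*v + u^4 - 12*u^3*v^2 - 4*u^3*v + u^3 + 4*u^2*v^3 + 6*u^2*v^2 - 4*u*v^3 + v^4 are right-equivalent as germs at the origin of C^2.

The Hessian of f at 0 is [[0, 0], [0, 2]] with rank 1, so corank 1. A Groebner basis of the Jacobian ideal J(f) in C{u,v} is {u^2 + v, u*v, v^2}; counting standard monomials gives mu = 3. Corank 1: A-series; mu = 3 gives A_3. The Hessian of g at 0 is [[0, 0], [0, 0]] with rank 0, so corank 2. A Groebner basis of the Jacobian ideal J(g) in C{u,v} is {v^4, u*v^2 - v^3/3, u^2}; counting standard monomials gives mu = 6. Corank 2; j^3 = u^3 is a perfect cube, so E-series; the 4-jet and mu = 6 give E_6. f is A_3 but g is E_6, hence not right-equivalent.

No.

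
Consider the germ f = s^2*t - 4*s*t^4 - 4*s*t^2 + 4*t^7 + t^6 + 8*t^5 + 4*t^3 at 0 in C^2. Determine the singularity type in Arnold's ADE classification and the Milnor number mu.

The Hessian of f at 0 has rank 0. Corank 2; j^3 = t*(s - 2*t)^2 has shape L^2 M (L != M), so D-series; mu = 7 gives D_7.

Type D7, Milnor number mu = 7.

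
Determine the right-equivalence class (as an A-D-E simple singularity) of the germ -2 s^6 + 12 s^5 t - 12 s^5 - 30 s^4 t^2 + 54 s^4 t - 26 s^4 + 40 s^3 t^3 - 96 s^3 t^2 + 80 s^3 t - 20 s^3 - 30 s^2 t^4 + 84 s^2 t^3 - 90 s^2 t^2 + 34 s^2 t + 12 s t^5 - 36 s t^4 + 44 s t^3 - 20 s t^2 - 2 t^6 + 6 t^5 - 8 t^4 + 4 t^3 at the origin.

The Hessian of f at 0 is [[0, 0], [0, 0]] with rank 0, so corank 2. A Groebner basis of the Jacobian ideal J(f) in C{s,t} is {t^3, s^2 - 2*t^2/11, s*t - 5*t^2/11}; counting standard monomials gives mu = 4. Corank 2; j^3 = -2*(2*s - t)*(5*s^2 - 6*s*t + 2*t^2) splits into three distinct lines over C (the quadratic factor has nonzero discriminant), so D_4.

D4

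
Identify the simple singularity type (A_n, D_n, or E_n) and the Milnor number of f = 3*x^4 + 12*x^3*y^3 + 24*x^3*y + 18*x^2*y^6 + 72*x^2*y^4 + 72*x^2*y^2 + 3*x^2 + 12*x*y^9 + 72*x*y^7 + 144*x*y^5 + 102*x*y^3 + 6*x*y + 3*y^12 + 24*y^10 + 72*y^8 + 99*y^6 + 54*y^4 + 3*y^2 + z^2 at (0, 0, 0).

Type A3, Milnor number mu = 3.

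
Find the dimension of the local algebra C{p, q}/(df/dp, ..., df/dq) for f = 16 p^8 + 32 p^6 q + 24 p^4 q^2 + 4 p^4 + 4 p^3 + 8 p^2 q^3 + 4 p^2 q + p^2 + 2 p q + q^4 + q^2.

3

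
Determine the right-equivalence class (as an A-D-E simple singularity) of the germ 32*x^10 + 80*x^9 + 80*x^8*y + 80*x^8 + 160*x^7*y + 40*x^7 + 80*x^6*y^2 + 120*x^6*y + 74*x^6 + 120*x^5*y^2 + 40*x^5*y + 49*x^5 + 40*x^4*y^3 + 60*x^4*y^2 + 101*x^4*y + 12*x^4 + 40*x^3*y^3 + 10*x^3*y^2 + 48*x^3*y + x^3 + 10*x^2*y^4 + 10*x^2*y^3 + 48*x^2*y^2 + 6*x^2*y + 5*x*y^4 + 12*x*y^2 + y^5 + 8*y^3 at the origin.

E_8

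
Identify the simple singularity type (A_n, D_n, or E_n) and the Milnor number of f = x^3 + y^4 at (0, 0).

Type E_6, Milnor number mu = 6.

The Hessian of f at 0 has rank 0. Corank 2; j^3 = x^3 is a perfect cube, so E-series; the 4-jet and mu = 6 give E_6.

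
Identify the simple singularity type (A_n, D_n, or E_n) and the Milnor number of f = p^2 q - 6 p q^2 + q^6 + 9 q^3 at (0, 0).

The Hessian of f at 0 has rank 0. Corank 2; j^3 = q*(p - 3*q)^2 has shape L^2 M (L != M), so D-series; mu = 7 gives D_7.

Type D_7, Milnor number mu = 7.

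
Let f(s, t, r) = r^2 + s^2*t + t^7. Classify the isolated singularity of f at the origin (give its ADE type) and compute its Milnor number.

The Hessian of f at 0 has rank 1. Corank 2; j^3 = s^2*t has shape L^2 M (L != M), so D-series; mu = 8 gives D_8.

Type D8, Milnor number mu = 8.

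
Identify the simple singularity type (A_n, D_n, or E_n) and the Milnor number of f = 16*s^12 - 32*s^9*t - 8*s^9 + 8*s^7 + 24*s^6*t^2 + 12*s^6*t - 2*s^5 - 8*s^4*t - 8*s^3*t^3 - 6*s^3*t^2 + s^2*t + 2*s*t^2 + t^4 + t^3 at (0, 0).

Type D_{5}, Milnor number mu = 5.

The Hessian of f at 0 has rank 0. Corank 2; j^3 = t*(s + t)^2 has shape L^2 M (L != M), so D-series; mu = 5 gives D_5.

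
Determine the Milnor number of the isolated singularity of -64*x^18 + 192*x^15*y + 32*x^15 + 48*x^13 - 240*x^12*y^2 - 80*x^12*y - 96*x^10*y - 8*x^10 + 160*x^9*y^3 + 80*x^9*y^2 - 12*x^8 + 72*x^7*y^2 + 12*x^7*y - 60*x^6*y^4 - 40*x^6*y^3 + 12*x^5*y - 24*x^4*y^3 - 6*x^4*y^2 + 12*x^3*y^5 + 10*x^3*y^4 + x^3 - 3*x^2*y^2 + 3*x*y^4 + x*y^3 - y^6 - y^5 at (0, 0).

7

The Hessian of f at 0 has rank 0. Corank 2; j^3 = x^3 is a perfect cube, so E-series; the 4-jet and mu = 7 give E_7.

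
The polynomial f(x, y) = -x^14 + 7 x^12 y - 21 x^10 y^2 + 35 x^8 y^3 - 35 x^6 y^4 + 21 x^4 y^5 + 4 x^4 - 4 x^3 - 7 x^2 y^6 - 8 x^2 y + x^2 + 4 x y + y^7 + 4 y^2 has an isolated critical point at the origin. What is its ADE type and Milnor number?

Type A_{6}, Milnor number mu = 6.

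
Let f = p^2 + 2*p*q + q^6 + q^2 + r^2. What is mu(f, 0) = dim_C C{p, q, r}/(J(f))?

5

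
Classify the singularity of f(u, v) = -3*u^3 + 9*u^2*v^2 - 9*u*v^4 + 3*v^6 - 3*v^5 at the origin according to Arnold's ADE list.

E_{8}

The Hessian of f at 0 has rank 0. Corank 2; j^3 = -3*u^3 is a perfect cube, so E-series; the 5-jet and mu = 8 give E_8.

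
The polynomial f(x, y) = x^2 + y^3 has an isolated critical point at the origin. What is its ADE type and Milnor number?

Type A_2, Milnor number mu = 2.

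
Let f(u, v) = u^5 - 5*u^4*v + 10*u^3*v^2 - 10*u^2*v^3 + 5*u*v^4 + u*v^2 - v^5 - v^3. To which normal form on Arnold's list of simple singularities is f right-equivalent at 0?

D_{6}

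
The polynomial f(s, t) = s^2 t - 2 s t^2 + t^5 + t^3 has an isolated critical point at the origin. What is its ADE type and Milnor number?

The Hessian of f at 0 has rank 0. Corank 2; j^3 = t*(s - t)^2 has shape L^2 M (L != M), so D-series; mu = 6 gives D_6.

Type D_6, Milnor number mu = 6.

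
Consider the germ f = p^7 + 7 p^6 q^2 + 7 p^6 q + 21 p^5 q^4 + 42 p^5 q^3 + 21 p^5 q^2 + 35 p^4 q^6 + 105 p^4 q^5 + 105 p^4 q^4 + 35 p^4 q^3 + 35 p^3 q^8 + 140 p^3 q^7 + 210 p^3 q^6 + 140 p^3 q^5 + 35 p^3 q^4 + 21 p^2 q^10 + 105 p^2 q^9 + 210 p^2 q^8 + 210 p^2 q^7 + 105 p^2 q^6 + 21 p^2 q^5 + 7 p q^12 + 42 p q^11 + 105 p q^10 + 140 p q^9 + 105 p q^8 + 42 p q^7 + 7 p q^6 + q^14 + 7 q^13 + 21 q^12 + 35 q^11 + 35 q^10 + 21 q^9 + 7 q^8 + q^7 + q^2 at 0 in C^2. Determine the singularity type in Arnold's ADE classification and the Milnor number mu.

Type A_6, Milnor number mu = 6.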